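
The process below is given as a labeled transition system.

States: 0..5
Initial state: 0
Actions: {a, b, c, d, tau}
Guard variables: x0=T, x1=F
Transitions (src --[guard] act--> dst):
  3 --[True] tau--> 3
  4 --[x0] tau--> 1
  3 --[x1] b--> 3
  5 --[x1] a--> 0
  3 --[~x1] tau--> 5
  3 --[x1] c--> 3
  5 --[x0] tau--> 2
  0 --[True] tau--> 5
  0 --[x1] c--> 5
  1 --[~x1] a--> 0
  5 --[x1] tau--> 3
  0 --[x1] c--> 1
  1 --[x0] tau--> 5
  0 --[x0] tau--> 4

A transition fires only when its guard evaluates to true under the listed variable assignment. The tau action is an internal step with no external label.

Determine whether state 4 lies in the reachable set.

8 transition(s) survive guard evaluation.
Layer 0: {0}
Layer 1: {4,5}  now seen {0,4,5}
Layer 2: {1,2}  now seen {0,1,2,4,5}
Reachable = {0,1,2,4,5}
Path to 4: tau

Answer: REACHABLE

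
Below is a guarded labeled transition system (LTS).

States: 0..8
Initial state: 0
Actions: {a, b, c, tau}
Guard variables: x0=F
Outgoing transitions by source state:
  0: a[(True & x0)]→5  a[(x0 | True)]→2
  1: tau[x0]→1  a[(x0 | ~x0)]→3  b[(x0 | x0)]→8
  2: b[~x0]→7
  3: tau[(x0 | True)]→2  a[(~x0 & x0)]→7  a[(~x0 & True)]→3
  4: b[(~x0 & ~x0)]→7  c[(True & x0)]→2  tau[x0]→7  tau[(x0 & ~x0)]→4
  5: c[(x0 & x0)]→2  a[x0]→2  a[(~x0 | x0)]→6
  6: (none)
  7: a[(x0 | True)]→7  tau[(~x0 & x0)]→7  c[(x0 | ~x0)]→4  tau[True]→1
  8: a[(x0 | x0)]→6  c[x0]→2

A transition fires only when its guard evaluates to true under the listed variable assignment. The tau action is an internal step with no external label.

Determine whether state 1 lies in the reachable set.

After dropping false guards: 10 live edges.
depth 0: {0}
depth 1: {2}  total {0,2}
depth 2: {7}  total {0,2,7}
depth 3: {1,4}  total {0,1,2,4,7}
depth 4: {3}  total {0,1,2,3,4,7}
R = {0,1,2,3,4,7}
trace reaching 1: a·b·tau

Answer: REACHABLE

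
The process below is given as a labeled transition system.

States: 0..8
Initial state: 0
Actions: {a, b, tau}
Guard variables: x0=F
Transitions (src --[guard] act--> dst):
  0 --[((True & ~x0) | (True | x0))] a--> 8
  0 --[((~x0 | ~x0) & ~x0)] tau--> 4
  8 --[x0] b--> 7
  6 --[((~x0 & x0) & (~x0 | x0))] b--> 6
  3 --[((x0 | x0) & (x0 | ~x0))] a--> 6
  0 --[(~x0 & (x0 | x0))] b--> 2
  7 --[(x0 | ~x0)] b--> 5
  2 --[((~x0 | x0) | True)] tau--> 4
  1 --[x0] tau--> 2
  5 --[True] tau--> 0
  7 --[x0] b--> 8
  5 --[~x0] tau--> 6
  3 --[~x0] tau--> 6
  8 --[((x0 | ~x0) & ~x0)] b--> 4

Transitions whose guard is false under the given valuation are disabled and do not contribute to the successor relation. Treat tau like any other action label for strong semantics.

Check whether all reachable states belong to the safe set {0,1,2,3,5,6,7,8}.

Answer: INVARIANT VIOLATED at state 4

Working:
Inv-set: {0,1,2,3,5,6,7,8}
Reachable = {0,4,8}
  0: safe
  4: ✗ unsafe
  8: safe
witness against invariant: tau → 4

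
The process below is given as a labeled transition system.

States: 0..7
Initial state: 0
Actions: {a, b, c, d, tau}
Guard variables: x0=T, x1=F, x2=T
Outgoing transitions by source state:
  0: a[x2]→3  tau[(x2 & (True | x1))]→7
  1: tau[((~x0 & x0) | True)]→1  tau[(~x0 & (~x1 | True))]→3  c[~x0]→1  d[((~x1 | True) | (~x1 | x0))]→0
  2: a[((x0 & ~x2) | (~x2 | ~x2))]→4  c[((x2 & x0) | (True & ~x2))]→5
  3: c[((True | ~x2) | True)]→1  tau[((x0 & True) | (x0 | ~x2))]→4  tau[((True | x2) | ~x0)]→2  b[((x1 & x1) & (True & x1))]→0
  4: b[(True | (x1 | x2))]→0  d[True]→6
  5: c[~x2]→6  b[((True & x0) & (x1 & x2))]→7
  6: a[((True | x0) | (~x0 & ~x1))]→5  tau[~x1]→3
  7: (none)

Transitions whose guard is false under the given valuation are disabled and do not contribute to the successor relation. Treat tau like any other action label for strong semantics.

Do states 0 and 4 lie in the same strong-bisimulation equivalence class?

Compute ~ classes (split until stable):
  P[0] = {{0,1,2,3,4,5,6,7}}
  P[1] = {{0,6},{1},{2},{3},{4},{5,7}}
  P[2] = {{0},{1},{2},{3},{4},{5,7},{6}}
7 equivalence class(es) (converged in 3)
0∈{0}, 4∈{4}

Answer: NOT BISIMILAR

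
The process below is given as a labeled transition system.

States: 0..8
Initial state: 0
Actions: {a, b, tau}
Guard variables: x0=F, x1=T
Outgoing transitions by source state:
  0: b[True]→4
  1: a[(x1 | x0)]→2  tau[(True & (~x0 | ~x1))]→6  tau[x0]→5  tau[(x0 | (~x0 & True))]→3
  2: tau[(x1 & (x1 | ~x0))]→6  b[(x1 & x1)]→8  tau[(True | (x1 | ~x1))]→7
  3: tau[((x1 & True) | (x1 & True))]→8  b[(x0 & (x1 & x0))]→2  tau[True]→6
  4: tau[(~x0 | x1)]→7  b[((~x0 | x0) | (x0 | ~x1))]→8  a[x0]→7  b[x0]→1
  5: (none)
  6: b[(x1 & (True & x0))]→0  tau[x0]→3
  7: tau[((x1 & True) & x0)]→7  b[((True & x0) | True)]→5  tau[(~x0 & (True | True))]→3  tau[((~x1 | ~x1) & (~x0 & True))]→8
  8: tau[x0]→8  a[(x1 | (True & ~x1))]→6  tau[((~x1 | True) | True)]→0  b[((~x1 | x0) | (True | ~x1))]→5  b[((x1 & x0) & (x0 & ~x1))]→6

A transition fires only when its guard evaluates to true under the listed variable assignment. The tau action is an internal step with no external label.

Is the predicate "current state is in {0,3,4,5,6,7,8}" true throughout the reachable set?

Answer: INVARIANT HOLDS

Working:
Safe = {0,3,4,5,6,7,8}
Reach set: {0,3,4,5,6,7,8}
  0: ✓
  3: ✓
  4: ✓
  5: ✓
  6: ✓
  7: ✓
  8: ✓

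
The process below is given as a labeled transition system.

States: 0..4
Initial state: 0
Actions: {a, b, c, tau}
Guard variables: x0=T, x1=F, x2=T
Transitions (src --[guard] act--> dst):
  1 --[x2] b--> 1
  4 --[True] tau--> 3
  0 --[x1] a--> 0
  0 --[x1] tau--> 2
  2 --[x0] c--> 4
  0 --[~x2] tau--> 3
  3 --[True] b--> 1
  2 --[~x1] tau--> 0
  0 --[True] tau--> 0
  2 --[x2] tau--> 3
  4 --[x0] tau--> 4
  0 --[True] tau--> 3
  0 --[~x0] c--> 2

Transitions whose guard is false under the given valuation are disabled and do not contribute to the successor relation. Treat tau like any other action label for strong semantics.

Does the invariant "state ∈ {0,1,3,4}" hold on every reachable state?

Answer: INVARIANT HOLDS

Trace:
Allowed set {0,1,3,4}
Reach set: {0,1,3}
  0: ✓
  1: ✓
  3: ✓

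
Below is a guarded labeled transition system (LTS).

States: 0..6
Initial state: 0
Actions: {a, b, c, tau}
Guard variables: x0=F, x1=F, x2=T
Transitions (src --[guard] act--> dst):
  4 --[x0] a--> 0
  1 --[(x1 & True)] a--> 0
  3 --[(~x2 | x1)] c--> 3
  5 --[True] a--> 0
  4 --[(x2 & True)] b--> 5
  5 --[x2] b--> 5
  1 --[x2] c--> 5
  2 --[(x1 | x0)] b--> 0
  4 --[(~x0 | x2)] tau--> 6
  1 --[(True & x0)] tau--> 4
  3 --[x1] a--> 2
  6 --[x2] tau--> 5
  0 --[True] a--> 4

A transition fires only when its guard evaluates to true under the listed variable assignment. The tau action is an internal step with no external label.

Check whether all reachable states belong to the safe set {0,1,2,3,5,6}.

Inv-set: {0,1,2,3,5,6}
R = {0,4,5,6}
  0: safe
  4: ✗ unsafe
  5: safe
  6: safe
witness against invariant: a → 4

Answer: INVARIANT VIOLATED at state 4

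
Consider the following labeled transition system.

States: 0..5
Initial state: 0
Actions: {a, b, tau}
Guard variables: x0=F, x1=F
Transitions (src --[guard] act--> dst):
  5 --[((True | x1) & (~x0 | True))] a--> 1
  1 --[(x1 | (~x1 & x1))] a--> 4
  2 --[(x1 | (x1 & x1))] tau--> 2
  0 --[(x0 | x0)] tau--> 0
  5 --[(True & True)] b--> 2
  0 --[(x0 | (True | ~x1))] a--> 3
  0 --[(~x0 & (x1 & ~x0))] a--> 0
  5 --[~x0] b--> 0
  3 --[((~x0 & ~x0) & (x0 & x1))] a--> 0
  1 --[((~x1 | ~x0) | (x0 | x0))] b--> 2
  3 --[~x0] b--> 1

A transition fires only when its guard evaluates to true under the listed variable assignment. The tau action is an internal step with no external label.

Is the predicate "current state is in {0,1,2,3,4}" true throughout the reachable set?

Safe = {0,1,2,3,4}
R = {0,1,2,3}
  0: ok
  1: ok
  2: ok
  3: ok

Answer: INVARIANT HOLDS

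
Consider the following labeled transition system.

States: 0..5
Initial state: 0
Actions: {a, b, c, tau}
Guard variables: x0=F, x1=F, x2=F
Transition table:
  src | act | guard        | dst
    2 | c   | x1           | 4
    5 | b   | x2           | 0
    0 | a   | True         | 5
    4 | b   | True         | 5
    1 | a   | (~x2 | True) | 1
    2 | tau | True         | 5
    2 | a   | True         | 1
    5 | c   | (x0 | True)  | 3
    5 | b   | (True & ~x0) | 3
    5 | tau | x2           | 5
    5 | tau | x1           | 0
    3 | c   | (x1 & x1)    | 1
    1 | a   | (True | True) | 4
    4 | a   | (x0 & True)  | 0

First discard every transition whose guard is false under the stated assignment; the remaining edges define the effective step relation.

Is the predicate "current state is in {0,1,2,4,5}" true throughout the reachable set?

Answer: INVARIANT VIOLATED at state 3

Working:
Safe = {0,1,2,4,5}
Reach set: {0,3,5}
  0: ok
  3: outside
  5: ok
reach 3 via a·c — violates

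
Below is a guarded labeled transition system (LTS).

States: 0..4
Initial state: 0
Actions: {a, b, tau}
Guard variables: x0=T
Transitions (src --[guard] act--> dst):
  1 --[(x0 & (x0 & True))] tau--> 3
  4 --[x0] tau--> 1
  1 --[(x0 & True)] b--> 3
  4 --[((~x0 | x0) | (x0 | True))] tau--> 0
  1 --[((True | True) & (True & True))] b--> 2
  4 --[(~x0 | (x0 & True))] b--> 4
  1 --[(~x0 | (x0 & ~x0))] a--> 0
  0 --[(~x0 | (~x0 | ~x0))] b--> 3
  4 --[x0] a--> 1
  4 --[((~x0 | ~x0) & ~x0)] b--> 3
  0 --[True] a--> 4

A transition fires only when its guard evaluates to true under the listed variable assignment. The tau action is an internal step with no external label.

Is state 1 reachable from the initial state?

Answer: REACHABLE

Trace:
Guard filter leaves 8 enabled edge(s).
depth 0: {0}
depth 1: {4}  total {0,4}
depth 2: {1}  total {0,1,4}
depth 3: {2,3}  total {0,1,2,3,4}
Reach set: {0,1,2,3,4}
witness 1: a·tau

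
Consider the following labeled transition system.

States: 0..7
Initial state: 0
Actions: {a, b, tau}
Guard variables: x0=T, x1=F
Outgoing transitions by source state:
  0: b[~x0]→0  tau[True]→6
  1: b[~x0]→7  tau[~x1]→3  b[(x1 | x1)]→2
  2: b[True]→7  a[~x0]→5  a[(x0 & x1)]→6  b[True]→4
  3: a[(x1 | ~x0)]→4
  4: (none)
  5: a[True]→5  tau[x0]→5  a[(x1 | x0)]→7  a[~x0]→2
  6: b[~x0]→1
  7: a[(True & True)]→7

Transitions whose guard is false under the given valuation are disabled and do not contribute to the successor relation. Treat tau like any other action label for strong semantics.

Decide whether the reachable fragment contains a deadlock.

Reach set: {0,6}
  0: tau→6  [1 out]
  6: ∅  [STUCK]
trace reaching 6: tau

Answer: DEADLOCK at state 6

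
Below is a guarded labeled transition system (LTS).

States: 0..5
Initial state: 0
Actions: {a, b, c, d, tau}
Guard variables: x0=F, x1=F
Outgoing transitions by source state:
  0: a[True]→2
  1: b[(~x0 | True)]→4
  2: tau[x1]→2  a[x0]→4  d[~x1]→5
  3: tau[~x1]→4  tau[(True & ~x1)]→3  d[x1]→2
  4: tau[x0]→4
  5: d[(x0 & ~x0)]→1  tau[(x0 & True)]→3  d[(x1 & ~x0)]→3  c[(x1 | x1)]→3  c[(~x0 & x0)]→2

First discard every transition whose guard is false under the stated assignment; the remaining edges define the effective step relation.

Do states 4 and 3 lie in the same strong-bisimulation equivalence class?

Answer: NOT BISIMILAR

Working:
Compute ~ classes (split until stable):
  round 0: {{0,1,2,3,4,5}}
  round 1: {{0},{1},{2},{3},{4,5}}
Fixed point at round 2; 5 class(es).
[4]={4,5}  [3]={3}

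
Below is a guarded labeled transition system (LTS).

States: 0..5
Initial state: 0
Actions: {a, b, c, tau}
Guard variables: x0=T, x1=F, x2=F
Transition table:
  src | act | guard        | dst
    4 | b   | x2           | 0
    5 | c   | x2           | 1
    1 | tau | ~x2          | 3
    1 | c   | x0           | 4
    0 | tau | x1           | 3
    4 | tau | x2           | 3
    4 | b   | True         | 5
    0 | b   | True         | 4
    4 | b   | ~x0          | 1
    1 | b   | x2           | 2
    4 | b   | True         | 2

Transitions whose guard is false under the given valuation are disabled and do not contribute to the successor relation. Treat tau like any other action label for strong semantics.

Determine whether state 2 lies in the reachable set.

After dropping false guards: 5 live edges.
L0 = {0}
L1 = {4}  cumulative {0,4}
L2 = {2,5}  cumulative {0,2,4,5}
Reachable = {0,2,4,5}
Path to 2: b·b

Answer: REACHABLE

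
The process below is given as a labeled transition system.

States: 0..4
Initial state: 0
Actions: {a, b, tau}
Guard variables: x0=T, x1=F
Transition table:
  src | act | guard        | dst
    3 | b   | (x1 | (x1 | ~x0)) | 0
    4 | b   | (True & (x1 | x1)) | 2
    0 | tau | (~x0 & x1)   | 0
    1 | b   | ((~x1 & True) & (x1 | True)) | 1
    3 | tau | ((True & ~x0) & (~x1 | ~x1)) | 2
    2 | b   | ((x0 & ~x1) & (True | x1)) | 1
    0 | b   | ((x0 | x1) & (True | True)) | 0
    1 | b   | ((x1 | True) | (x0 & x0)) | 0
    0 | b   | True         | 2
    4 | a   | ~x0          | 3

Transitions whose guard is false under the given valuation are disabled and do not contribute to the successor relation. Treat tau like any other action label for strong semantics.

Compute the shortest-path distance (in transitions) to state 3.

Breadth-first toward 3:
  Layer 0: {0}
  Layer 1: {2}
  Layer 2: {1}
3 never appears.

Answer: UNREACHABLE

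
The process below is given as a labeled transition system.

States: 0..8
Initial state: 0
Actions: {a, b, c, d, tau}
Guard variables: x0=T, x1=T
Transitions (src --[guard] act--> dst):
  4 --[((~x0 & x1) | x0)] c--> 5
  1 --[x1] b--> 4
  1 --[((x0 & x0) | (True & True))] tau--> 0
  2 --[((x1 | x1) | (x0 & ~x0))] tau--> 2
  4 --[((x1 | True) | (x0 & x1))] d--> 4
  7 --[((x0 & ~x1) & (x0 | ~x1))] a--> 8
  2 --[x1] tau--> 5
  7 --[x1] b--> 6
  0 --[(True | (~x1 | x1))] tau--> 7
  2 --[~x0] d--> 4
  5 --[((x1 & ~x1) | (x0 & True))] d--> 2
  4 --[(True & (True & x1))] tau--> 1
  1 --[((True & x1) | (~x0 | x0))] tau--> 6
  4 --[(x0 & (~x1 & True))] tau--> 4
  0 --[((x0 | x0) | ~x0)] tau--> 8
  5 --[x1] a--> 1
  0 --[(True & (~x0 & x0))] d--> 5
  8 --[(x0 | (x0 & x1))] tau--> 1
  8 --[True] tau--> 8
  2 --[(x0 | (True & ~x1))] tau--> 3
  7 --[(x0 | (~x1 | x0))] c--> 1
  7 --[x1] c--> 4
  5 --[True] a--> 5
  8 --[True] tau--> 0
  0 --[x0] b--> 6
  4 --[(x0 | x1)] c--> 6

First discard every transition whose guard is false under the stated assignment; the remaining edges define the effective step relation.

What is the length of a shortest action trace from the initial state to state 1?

Answer: 2

Analysis:
BFS to 1:
  Layer 0: {0}
  Layer 1: {6,7,8}
  Layer 2: {1,4}
1 enters at depth 2; path tau·c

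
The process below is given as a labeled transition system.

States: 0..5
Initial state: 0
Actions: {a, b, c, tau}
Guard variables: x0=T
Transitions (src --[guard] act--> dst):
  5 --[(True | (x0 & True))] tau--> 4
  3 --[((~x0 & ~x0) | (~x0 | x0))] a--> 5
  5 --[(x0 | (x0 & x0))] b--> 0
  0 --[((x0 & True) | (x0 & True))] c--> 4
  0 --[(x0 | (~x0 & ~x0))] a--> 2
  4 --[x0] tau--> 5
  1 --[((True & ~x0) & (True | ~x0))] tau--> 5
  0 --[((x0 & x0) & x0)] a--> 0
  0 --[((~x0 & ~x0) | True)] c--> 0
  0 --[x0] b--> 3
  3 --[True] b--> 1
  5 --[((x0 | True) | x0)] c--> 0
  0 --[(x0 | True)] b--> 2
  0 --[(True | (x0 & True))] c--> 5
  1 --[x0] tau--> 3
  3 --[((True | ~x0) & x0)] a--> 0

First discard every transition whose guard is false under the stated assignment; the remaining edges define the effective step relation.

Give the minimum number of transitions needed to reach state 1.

Breadth-first toward 1:
  L0 = {0}
  L1 = {2,3,4,5}
  L2 = {1}
1 enters at depth 2; path b·b

Answer: 2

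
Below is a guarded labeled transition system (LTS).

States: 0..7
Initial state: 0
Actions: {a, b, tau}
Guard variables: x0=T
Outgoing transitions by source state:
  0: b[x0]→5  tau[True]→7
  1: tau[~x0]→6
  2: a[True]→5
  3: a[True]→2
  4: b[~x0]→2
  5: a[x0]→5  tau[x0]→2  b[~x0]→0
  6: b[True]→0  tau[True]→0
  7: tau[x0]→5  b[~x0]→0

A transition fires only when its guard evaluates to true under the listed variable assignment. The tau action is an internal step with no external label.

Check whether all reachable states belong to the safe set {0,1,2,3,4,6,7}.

Answer: INVARIANT VIOLATED at state 5

Trace:
Allowed set {0,1,2,3,4,6,7}
R = {0,2,5,7}
  0: ok
  2: ok
  5: VIOLATES
  7: ok
reach 5 via b — violates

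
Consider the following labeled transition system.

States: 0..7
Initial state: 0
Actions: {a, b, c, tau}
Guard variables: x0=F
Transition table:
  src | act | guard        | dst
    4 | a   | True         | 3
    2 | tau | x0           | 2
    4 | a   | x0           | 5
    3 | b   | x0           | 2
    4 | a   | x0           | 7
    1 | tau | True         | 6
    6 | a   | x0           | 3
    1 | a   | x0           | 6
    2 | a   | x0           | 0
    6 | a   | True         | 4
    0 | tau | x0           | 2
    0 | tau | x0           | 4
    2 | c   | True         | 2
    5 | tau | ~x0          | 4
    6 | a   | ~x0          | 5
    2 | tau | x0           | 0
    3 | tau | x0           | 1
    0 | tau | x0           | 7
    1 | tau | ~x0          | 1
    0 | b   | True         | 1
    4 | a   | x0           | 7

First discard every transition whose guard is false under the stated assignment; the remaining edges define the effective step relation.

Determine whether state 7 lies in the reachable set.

8 transition(s) survive guard evaluation.
Layer 0: {0}
Layer 1: {1}  cumulative {0,1}
Layer 2: {6}  cumulative {0,1,6}
Layer 3: {4,5}  cumulative {0,1,4,5,6}
Layer 4: {3}  cumulative {0,1,3,4,5,6}
Reachable = {0,1,3,4,5,6}

Answer: UNREACHABLE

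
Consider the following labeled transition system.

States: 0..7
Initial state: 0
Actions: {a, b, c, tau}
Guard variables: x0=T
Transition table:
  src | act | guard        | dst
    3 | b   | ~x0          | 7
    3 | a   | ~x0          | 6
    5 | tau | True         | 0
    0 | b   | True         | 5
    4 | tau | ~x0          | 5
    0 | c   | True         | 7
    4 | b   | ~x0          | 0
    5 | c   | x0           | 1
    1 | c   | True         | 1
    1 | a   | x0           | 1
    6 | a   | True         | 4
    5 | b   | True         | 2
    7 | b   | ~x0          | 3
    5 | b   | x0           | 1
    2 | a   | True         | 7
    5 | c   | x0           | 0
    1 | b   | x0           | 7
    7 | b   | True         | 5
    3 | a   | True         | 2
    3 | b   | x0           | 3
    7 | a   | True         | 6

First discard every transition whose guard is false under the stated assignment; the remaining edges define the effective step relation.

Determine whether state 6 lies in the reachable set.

16 transition(s) survive guard evaluation.
Layer 0: {0}
Layer 1: {5,7}  cumulative {0,5,7}
Layer 2: {1,2,6}  cumulative {0,1,2,5,6,7}
Layer 3: {4}  cumulative {0,1,2,4,5,6,7}
R = {0,1,2,4,5,6,7}
Path to 6: c·a

Answer: REACHABLE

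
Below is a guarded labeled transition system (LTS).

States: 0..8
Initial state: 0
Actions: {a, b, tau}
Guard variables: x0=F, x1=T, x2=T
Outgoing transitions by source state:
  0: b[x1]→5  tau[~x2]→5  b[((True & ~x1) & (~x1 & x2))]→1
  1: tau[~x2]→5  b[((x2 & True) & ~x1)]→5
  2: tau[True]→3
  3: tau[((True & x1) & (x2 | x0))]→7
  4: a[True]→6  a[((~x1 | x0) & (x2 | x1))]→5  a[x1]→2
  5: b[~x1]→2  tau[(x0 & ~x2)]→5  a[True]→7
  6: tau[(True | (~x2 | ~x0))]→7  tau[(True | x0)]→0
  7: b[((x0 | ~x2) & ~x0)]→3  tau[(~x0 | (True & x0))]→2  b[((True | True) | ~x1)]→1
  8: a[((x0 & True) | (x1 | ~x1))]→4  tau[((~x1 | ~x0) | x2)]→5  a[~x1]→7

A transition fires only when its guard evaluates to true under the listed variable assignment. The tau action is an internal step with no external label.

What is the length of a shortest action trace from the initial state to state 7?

BFS to 7:
  L0 = {0}
  L1 = {5}
  L2 = {7}
first hit 7 at d=2 via b·a

Answer: 2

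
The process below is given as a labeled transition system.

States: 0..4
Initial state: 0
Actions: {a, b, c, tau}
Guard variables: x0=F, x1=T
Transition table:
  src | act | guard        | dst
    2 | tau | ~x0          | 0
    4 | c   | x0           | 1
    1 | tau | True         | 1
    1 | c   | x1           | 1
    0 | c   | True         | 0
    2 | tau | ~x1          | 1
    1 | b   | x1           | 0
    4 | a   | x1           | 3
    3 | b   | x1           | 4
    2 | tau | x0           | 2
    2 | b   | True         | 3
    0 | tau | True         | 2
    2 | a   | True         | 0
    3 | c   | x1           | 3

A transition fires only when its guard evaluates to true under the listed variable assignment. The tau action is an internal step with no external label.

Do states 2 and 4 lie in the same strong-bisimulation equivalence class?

Answer: NOT BISIMILAR

Working:
Compute ~ classes (split until stable):
  π0 = {{0,1,2,3,4}}
  π1 = {{0},{1},{2},{3},{4}}
5 equivalence class(es) (converged in 2)
class of 2: {2}; class of 4: {4}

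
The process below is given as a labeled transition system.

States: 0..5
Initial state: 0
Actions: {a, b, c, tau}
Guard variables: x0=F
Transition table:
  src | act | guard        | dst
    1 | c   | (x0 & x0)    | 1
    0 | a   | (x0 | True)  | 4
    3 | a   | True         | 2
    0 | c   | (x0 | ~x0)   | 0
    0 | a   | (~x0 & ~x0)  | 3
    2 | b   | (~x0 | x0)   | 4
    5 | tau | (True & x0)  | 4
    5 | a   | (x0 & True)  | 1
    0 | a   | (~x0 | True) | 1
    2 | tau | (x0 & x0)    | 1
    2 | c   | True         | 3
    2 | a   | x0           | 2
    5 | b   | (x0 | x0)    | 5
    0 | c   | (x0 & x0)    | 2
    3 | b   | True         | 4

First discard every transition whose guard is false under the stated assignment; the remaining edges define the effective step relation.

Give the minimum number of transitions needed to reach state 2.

Layered search for 2:
  depth 0: {0}
  depth 1: {1,3,4}
  depth 2: {2}
first hit 2 at d=2 via a·a

Answer: 2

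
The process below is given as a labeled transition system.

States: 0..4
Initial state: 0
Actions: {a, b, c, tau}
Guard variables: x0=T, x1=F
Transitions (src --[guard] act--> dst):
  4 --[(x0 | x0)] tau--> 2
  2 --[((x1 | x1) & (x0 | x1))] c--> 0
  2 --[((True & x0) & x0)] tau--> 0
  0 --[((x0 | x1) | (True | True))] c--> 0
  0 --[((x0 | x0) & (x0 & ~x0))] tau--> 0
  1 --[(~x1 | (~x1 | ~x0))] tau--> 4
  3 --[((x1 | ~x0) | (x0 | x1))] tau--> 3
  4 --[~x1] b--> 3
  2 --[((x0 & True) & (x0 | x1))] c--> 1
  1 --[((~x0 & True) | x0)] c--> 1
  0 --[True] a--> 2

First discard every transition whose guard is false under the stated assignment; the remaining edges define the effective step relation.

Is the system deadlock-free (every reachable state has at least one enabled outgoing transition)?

Answer: DEADLOCK-FREE

Trace:
Reachable = {0,1,2,3,4}
  0: a→2  c→0  [deg 2]
  1: c→1  tau→4  [deg 2]
  2: c→1  tau→0  [deg 2]
  3: tau→3  [deg 1]
  4: b→3  tau→2  [deg 2]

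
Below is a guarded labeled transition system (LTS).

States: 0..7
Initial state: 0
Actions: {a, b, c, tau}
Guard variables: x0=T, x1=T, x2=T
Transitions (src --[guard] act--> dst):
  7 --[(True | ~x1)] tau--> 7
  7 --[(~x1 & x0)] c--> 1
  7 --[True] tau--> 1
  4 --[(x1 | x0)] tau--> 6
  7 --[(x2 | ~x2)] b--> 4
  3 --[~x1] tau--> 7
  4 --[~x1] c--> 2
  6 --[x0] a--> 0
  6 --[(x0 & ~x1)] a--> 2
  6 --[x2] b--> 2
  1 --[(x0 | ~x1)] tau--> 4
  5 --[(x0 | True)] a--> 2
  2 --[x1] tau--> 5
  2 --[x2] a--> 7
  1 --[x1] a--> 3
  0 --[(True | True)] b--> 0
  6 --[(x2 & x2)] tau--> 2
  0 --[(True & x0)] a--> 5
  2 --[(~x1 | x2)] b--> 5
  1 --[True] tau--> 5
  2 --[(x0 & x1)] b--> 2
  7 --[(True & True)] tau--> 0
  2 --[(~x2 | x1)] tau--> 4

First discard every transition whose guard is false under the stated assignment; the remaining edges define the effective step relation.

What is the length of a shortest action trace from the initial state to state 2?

Answer: 2

Trace:
Breadth-first toward 2:
  depth 0: {0}
  depth 1: {5}
  depth 2: {2}
2 enters at depth 2; path a·a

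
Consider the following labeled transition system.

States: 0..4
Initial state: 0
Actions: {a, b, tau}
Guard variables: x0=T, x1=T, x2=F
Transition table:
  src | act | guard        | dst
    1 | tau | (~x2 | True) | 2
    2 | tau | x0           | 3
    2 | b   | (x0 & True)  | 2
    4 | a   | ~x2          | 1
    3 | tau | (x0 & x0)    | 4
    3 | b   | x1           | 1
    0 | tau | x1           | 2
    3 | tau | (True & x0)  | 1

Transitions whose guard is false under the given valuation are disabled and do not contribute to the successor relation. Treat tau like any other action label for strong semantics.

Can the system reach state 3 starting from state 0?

Answer: REACHABLE

Working:
Guard filter leaves 8 enabled edge(s).
depth 0: {0}
depth 1: {2}  cumulative {0,2}
depth 2: {3}  cumulative {0,2,3}
depth 3: {1,4}  cumulative {0,1,2,3,4}
Reachable = {0,1,2,3,4}
trace reaching 3: tau·tau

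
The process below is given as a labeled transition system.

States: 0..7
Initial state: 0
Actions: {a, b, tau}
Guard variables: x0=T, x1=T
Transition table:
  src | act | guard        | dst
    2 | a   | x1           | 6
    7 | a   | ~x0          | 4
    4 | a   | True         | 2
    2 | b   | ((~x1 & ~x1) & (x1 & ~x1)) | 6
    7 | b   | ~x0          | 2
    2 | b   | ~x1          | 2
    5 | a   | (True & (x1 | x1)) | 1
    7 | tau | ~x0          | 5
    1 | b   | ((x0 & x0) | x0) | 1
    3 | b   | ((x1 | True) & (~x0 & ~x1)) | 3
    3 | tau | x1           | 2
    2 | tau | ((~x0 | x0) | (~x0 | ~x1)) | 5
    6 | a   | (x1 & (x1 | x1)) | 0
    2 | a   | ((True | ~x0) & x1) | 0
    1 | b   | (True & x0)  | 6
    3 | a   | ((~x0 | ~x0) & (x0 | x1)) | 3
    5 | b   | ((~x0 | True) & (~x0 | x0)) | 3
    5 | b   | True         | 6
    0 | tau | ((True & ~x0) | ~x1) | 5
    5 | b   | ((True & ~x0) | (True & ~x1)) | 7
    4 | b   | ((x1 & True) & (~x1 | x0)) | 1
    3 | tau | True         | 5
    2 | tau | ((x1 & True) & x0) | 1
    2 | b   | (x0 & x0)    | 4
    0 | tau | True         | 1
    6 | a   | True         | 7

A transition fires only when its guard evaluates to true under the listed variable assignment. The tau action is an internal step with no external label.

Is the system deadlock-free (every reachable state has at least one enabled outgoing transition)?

Reachable = {0,1,6,7}
  0: tau→1  [1 out]
  1: b→1  b→6  [2 out]
  6: a→0  a→7  [2 out]
  7: ∅  [deadlock]
trace reaching 7: tau·b·a

Answer: DEADLOCK at state 7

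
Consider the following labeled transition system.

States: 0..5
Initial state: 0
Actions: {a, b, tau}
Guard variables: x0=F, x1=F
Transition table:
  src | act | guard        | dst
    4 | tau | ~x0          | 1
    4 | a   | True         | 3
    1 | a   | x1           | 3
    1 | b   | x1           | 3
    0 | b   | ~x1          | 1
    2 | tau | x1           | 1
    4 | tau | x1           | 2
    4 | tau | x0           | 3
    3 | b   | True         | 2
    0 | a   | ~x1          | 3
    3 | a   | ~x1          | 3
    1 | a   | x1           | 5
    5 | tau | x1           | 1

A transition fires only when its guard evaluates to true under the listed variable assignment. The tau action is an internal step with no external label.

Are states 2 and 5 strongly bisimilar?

Answer: BISIMILAR

Working:
Refine partition for ~:
  P[0] = {{0,1,2,3,4,5}}
  P[1] = {{0,3},{1,2,5},{4}}
3 equivalence class(es) (converged in 2)
2∈{1,2,5}, 5∈{1,2,5}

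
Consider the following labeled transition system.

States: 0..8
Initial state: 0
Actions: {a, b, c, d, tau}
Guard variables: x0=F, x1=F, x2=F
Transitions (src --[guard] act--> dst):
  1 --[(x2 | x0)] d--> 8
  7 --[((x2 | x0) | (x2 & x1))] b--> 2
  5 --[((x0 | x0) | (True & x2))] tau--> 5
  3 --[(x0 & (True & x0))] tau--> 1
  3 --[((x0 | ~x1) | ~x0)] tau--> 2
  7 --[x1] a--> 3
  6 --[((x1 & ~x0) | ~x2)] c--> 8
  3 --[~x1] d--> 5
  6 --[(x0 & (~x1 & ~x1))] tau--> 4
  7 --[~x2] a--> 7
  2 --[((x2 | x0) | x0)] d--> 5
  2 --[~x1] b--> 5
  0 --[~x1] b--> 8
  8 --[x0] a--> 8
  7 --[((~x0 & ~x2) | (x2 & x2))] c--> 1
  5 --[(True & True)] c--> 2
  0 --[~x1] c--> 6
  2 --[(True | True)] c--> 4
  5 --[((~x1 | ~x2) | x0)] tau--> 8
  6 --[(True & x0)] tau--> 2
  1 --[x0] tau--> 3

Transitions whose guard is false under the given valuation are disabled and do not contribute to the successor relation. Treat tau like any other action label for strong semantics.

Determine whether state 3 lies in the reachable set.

Answer: UNREACHABLE

Trace:
Guard filter leaves 11 enabled edge(s).
depth 0: {0}
depth 1: {6,8}  cumulative {0,6,8}
Reach set: {0,6,8}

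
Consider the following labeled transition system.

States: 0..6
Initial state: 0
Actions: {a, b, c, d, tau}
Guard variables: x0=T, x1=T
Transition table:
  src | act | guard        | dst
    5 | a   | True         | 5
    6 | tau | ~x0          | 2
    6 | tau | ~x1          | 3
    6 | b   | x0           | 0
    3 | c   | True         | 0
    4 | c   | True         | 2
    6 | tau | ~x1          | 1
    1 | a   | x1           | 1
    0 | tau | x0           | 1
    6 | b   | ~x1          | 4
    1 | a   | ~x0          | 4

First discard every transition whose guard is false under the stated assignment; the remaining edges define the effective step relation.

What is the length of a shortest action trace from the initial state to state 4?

Layered search for 4:
  Layer 0: {0}
  Layer 1: {1}
4 never appears.

Answer: UNREACHABLE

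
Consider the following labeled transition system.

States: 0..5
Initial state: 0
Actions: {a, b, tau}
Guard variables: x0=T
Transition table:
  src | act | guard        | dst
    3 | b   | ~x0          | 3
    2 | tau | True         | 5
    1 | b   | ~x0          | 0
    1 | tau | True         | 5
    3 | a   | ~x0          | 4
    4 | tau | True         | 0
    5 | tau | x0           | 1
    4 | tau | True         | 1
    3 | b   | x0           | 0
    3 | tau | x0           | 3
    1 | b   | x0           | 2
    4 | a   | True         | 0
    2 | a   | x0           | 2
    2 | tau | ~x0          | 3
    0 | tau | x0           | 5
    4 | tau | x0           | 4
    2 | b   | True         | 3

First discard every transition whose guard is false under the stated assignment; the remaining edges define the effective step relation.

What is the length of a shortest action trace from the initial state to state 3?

Breadth-first toward 3:
  L0 = {0}
  L1 = {5}
  L2 = {1}
  L3 = {2}
  L4 = {3}
3 enters at depth 4; path tau·tau·b·b

Answer: 4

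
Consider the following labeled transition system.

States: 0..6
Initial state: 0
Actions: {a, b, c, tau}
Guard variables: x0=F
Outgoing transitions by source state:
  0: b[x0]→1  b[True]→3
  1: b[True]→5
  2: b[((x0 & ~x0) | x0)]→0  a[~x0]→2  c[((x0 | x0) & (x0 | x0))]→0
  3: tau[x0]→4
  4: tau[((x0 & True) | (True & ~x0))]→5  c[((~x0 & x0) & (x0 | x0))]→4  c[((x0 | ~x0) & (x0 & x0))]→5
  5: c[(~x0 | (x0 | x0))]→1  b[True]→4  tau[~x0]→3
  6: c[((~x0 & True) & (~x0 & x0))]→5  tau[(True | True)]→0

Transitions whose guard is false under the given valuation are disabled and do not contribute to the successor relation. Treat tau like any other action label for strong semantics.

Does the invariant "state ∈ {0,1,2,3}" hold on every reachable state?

Allowed set {0,1,2,3}
Reach set: {0,3}
  0: ✓
  3: ✓

Answer: INVARIANT HOLDS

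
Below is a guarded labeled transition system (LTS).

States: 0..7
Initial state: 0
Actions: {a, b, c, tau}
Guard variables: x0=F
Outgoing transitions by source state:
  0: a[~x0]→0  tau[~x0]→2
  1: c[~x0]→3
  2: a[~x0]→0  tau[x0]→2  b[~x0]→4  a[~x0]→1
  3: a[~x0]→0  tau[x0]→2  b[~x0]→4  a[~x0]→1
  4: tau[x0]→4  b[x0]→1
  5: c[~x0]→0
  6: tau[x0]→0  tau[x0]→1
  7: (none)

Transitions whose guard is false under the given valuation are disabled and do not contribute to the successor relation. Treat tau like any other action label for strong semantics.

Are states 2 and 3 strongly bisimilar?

Bisimulation quotient by refinement:
  P[0] = {{0,1,2,3,4,5,6,7}}
  P[1] = {{0},{1,5},{2,3},{4,6,7}}
  P[2] = {{0},{1},{2,3},{4,6,7},{5}}
5 equivalence class(es) (converged in 3)
2∈{2,3}, 3∈{2,3}

Answer: BISIMILAR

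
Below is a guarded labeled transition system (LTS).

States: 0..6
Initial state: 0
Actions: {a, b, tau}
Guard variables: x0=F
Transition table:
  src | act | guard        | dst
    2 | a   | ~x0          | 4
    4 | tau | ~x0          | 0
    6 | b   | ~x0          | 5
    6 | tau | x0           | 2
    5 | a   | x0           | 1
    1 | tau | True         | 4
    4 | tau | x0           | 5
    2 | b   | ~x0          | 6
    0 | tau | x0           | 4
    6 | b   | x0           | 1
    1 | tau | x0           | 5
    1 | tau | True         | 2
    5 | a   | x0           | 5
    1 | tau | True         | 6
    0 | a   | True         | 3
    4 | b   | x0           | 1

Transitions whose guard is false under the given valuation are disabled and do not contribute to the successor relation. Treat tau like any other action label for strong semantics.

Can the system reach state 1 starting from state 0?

Answer: UNREACHABLE

Analysis:
8 transition(s) survive guard evaluation.
L0 = {0}
L1 = {3}  cumulative {0,3}
Reach set: {0,3}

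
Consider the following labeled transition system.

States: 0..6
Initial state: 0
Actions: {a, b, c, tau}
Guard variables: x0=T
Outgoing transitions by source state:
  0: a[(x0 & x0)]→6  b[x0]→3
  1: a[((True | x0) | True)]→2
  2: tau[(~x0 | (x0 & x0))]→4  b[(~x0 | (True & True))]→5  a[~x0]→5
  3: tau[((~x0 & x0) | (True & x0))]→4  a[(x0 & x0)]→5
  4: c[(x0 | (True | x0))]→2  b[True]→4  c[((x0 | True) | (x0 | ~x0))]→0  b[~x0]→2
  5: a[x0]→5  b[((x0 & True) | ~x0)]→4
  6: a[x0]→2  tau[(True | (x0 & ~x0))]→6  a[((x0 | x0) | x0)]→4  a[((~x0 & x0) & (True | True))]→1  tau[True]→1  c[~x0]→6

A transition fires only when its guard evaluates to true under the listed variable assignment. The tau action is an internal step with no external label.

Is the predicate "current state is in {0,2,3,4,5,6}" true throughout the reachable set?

Inv-set: {0,2,3,4,5,6}
Reach set: {0,1,2,3,4,5,6}
  0: safe
  1: ✗ unsafe
  2: safe
  3: safe
  4: safe
  5: safe
  6: safe
reach 1 via a·tau — violates

Answer: INVARIANT VIOLATED at state 1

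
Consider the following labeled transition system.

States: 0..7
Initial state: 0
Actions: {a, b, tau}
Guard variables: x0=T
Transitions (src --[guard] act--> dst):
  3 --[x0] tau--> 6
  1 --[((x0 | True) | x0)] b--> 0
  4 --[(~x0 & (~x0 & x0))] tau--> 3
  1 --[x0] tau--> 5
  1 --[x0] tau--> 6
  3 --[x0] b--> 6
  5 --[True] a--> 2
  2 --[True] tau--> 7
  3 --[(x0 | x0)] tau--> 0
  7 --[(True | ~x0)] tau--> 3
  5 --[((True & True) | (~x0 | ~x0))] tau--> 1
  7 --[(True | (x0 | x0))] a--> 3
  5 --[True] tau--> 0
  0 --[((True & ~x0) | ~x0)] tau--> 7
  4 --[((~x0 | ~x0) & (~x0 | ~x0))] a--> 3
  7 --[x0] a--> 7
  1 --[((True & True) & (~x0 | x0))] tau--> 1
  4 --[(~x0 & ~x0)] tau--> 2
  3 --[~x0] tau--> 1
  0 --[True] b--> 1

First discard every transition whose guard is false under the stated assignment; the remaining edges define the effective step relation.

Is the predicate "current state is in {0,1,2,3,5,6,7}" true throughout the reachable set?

Safe = {0,1,2,3,5,6,7}
Reach set: {0,1,2,3,5,6,7}
  0: ok
  1: ok
  2: ok
  3: ok
  5: ok
  6: ok
  7: ok

Answer: INVARIANT HOLDS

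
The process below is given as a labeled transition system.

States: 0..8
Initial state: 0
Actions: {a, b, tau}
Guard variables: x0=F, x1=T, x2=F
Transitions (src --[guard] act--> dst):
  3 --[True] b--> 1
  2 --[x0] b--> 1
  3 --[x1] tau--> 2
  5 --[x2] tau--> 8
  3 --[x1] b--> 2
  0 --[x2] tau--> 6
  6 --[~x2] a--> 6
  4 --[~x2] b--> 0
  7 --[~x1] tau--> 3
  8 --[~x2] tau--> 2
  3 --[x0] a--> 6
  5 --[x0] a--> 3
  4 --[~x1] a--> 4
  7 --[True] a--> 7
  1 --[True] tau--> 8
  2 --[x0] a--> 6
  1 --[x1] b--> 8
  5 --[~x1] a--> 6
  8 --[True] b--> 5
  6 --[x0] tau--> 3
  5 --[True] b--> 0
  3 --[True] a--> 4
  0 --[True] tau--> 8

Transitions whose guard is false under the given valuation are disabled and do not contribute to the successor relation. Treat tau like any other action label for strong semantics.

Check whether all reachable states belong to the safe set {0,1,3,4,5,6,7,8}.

Inv-set: {0,1,3,4,5,6,7,8}
Reach set: {0,2,5,8}
  0: safe
  2: outside
  5: safe
  8: safe
witness against invariant: tau·tau → 2

Answer: INVARIANT VIOLATED at state 2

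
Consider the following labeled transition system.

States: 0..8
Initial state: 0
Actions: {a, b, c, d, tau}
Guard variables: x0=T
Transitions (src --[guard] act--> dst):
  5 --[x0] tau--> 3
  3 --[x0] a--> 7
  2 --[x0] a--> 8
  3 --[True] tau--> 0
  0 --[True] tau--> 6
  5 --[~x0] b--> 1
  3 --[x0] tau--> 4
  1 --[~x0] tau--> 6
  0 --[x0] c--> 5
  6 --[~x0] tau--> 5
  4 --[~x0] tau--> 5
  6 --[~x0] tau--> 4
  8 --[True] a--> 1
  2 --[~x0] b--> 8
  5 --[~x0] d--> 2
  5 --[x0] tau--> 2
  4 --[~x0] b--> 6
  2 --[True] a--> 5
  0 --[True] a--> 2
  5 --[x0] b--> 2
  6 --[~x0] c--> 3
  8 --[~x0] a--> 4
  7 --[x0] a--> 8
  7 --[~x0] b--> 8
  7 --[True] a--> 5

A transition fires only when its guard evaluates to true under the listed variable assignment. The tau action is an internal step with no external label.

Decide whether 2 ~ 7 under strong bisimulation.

Answer: BISIMILAR

Working:
Bisimulation quotient by refinement:
  round 0: {{0,1,2,3,4,5,6,7,8}}
  round 1: {{0},{1,4,6},{2,7,8},{3},{5}}
  round 2: {{0},{1,4,6},{2,7},{3},{5},{8}}
6 equivalence class(es) (converged in 3)
class of 2: {2,7}; class of 7: {2,7}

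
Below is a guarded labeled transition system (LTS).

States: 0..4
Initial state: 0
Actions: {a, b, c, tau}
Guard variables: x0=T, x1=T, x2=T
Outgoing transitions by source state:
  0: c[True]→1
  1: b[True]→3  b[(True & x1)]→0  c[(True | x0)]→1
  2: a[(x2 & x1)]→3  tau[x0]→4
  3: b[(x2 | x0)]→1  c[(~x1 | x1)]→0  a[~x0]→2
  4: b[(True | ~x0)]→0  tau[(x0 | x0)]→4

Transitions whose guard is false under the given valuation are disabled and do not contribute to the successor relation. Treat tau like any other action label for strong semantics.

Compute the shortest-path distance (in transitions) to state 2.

Breadth-first toward 2:
  Layer 0: {0}
  Layer 1: {1}
  Layer 2: {3}
2 never appears.

Answer: UNREACHABLE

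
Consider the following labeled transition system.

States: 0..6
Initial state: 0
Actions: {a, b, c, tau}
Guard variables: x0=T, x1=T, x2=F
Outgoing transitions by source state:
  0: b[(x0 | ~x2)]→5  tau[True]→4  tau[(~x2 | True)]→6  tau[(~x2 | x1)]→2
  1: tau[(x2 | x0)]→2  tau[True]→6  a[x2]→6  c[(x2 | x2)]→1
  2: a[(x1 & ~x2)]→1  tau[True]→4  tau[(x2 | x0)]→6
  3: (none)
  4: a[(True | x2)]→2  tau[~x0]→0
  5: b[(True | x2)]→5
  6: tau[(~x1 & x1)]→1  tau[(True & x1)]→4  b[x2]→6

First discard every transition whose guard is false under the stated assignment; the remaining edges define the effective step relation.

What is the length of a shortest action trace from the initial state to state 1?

Breadth-first toward 1:
  L0 = {0}
  L1 = {2,4,5,6}
  L2 = {1}
first hit 1 at d=2 via tau·a

Answer: 2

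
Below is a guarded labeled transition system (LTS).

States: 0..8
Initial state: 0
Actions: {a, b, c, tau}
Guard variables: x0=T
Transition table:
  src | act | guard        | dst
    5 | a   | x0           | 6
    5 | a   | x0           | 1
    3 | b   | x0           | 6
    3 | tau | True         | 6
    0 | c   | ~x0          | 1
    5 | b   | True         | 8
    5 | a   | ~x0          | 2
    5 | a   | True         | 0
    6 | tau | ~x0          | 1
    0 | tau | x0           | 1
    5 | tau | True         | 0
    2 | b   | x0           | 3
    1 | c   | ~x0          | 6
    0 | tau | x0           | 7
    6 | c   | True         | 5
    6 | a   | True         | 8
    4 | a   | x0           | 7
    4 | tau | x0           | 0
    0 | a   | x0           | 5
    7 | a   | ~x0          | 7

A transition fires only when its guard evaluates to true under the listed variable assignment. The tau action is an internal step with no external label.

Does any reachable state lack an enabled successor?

Reachable = {0,1,5,6,7,8}
  0: a→5  tau→1  tau→7  [3 exit(s)]
  1: ∅  [no exit]
  5: a→0  a→1  a→6  b→8  tau→0  [5 exit(s)]
  6: a→8  c→5  [2 exit(s)]
  7: ∅  [no exit]
  8: ∅  [no exit]
Path to 1: tau

Answer: DEADLOCK at state 1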